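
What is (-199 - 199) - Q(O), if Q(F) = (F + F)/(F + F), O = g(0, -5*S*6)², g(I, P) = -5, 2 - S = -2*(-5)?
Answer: -399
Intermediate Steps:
S = -8 (S = 2 - (-2)*(-5) = 2 - 1*10 = 2 - 10 = -8)
O = 25 (O = (-5)² = 25)
Q(F) = 1 (Q(F) = (2*F)/((2*F)) = (2*F)*(1/(2*F)) = 1)
(-199 - 199) - Q(O) = (-199 - 199) - 1*1 = -398 - 1 = -399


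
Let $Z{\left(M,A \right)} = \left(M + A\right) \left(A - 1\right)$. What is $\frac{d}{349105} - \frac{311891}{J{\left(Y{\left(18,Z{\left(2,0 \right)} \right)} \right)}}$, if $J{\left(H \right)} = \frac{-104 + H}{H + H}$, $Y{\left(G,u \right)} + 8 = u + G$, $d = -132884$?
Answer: $\frac{108881910251}{2094630} \approx 51981.0$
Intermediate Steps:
$Z{\left(M,A \right)} = \left(-1 + A\right) \left(A + M\right)$ ($Z{\left(M,A \right)} = \left(A + M\right) \left(-1 + A\right) = \left(-1 + A\right) \left(A + M\right)$)
$Y{\left(G,u \right)} = -8 + G + u$ ($Y{\left(G,u \right)} = -8 + \left(u + G\right) = -8 + \left(G + u\right) = -8 + G + u$)
$J{\left(H \right)} = \frac{-104 + H}{2 H}$
$\frac{d}{349105} - \frac{311891}{J{\left(Y{\left(18,Z{\left(2,0 \right)} \right)} \right)}} = - \frac{132884}{349105} - \frac{311891}{\frac{1}{2} \frac{1}{-8 + 18 + \left(0^{2} - 0 - 2 + 0 \cdot 2\right)} \left(-104 + \left(-8 + 18 + \left(0^{2} - 0 - 2 + 0 \cdot 2\right)\right)\right)} = \left(-132884\right) \frac{1}{349105} - \frac{311891}{\frac{1}{2} \frac{1}{-8 + 18 + \left(0 + 0 - 2 + 0\right)} \left(-104 + \left(-8 + 18 + \left(0 + 0 - 2 + 0\right)\right)\right)} = - \frac{132884}{349105} - \frac{311891}{\frac{1}{2} \frac{1}{-8 + 18 - 2} \left(-104 - -8\right)} = - \frac{132884}{349105} - \frac{311891}{\frac{1}{2} \cdot \frac{1}{8} \left(-104 + 8\right)} = - \frac{132884}{349105} - \frac{311891}{\frac{1}{2} \cdot \frac{1}{8} \left(-96\right)} = - \frac{132884}{349105} - \frac{311891}{-6} = - \frac{132884}{349105} - - \frac{311891}{6} = - \frac{132884}{349105} + \frac{311891}{6} = \frac{108881910251}{2094630}$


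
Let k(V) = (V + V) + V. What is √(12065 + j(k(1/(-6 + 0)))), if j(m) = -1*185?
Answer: 6*√330 ≈ 109.00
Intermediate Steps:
k(V) = 3*V (k(V) = 2*V + V = 3*V)
j(m) = -185
√(12065 + j(k(1/(-6 + 0)))) = √(12065 - 185) = √11880 = 6*√330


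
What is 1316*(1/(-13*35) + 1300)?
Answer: 111201812/65 ≈ 1.7108e+6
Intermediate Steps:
1316*(1/(-13*35) + 1300) = 1316*(1/(-455) + 1300) = 1316*(-1/455 + 1300) = 1316*(591499/455) = 111201812/65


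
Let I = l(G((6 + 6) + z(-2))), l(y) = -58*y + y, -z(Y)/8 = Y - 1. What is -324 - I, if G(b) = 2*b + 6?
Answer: 4122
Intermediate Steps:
z(Y) = 8 - 8*Y (z(Y) = -8*(Y - 1) = -8*(-1 + Y) = 8 - 8*Y)
G(b) = 6 + 2*b
l(y) = -57*y
I = -4446 (I = -57*(6 + 2*((6 + 6) + (8 - 8*(-2)))) = -57*(6 + 2*(12 + (8 + 16))) = -57*(6 + 2*(12 + 24)) = -57*(6 + 2*36) = -57*(6 + 72) = -57*78 = -4446)
-324 - I = -324 - 1*(-4446) = -324 + 4446 = 4122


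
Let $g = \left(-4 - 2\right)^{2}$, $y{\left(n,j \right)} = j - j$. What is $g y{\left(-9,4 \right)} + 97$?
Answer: $97$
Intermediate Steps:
$y{\left(n,j \right)} = 0$
$g = 36$ ($g = \left(-6\right)^{2} = 36$)
$g y{\left(-9,4 \right)} + 97 = 36 \cdot 0 + 97 = 0 + 97 = 97$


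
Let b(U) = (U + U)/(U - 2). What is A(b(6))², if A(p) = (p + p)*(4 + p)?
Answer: 1764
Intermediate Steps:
b(U) = 2*U/(-2 + U) (b(U) = (2*U)/(-2 + U) = 2*U/(-2 + U))
A(p) = 2*p*(4 + p) (A(p) = (2*p)*(4 + p) = 2*p*(4 + p))
A(b(6))² = (2*(2*6/(-2 + 6))*(4 + 2*6/(-2 + 6)))² = (2*(2*6/4)*(4 + 2*6/4))² = (2*(2*6*(¼))*(4 + 2*6*(¼)))² = (2*3*(4 + 3))² = (2*3*7)² = 42² = 1764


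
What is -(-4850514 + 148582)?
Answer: 4701932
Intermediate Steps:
-(-4850514 + 148582) = -1*(-4701932) = 4701932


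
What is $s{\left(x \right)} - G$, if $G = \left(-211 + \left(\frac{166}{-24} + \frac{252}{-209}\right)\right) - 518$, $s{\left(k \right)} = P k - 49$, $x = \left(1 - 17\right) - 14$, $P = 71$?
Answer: $- \frac{3616229}{2508} \approx -1441.9$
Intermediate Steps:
$x = -30$ ($x = -16 - 14 = -30$)
$s{\left(k \right)} = -49 + 71 k$ ($s{\left(k \right)} = 71 k - 49 = -49 + 71 k$)
$G = - \frac{1848703}{2508}$ ($G = \left(-211 + \left(166 \left(- \frac{1}{24}\right) + 252 \left(- \frac{1}{209}\right)\right)\right) - 518 = \left(-211 - \frac{20371}{2508}\right) - 518 = - \frac{549559}{2508} - 518 = - \frac{1848703}{2508} \approx -737.12$)
$s{\left(x \right)} - G = \left(-49 + 71 \left(-30\right)\right) - - \frac{1848703}{2508} = \left(-49 - 2130\right) + \frac{1848703}{2508} = -2179 + \frac{1848703}{2508} = - \frac{3616229}{2508}$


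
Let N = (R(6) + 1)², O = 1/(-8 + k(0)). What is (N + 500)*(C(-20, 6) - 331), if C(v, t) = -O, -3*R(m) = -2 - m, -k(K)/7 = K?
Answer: -12231787/72 ≈ -1.6989e+5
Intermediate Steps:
k(K) = -7*K
O = -⅛ (O = 1/(-8 - 7*0) = 1/(-8 + 0) = 1/(-8) = -⅛ ≈ -0.12500)
R(m) = ⅔ + m/3 (R(m) = -(-2 - m)/3 = ⅔ + m/3)
C(v, t) = ⅛ (C(v, t) = -1*(-⅛) = ⅛)
N = 121/9 (N = ((⅔ + (⅓)*6) + 1)² = ((⅔ + 2) + 1)² = (8/3 + 1)² = (11/3)² = 121/9 ≈ 13.444)
(N + 500)*(C(-20, 6) - 331) = (121/9 + 500)*(⅛ - 331) = (4621/9)*(-2647/8) = -12231787/72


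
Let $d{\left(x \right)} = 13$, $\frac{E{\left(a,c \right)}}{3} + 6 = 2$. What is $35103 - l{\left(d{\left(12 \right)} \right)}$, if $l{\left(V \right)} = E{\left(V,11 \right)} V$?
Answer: $35259$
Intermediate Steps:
$E{\left(a,c \right)} = -12$ ($E{\left(a,c \right)} = -18 + 3 \cdot 2 = -18 + 6 = -12$)
$l{\left(V \right)} = - 12 V$
$35103 - l{\left(d{\left(12 \right)} \right)} = 35103 - \left(-12\right) 13 = 35103 - -156 = 35103 + 156 = 35259$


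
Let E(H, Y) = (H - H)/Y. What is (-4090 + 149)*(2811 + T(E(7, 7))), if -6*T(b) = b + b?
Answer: -11078151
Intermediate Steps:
E(H, Y) = 0 (E(H, Y) = 0/Y = 0)
T(b) = -b/3 (T(b) = -(b + b)/6 = -b/3)
(-4090 + 149)*(2811 + T(E(7, 7))) = (-4090 + 149)*(2811 - 1/3*0) = -3941*(2811 + 0) = -3941*2811 = -11078151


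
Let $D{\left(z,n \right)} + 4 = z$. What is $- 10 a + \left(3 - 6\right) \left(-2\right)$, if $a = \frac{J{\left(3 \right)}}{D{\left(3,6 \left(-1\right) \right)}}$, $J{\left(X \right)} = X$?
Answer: $36$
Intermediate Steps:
$D{\left(z,n \right)} = -4 + z$
$a = -3$ ($a = \frac{3}{-4 + 3} = \frac{3}{-1} = 3 \left(-1\right) = -3$)
$- 10 a + \left(3 - 6\right) \left(-2\right) = \left(-10\right) \left(-3\right) + \left(3 - 6\right) \left(-2\right) = 30 - -6 = 30 + 6 = 36$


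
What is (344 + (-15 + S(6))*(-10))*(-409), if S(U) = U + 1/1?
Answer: -173416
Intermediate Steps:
S(U) = 1 + U (S(U) = U + 1*1 = U + 1 = 1 + U)
(344 + (-15 + S(6))*(-10))*(-409) = (344 + (-15 + (1 + 6))*(-10))*(-409) = (344 + (-15 + 7)*(-10))*(-409) = (344 - 8*(-10))*(-409) = (344 + 80)*(-409) = 424*(-409) = -173416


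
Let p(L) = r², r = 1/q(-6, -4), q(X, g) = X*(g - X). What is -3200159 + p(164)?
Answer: -460822895/144 ≈ -3.2002e+6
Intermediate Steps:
r = -1/12 (r = 1/(-6*(-4 - 1*(-6))) = 1/(-6*(-4 + 6)) = 1/(-6*2) = 1/(-12) = -1/12 ≈ -0.083333)
p(L) = 1/144 (p(L) = (-1/12)² = 1/144)
-3200159 + p(164) = -3200159 + 1/144 = -460822895/144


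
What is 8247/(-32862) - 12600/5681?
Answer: -153637469/62229674 ≈ -2.4689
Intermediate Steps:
8247/(-32862) - 12600/5681 = 8247*(-1/32862) - 12600*1/5681 = -2749/10954 - 12600/5681 = -153637469/62229674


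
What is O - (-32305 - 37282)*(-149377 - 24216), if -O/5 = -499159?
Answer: -12077320296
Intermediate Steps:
O = 2495795 (O = -5*(-499159) = 2495795)
O - (-32305 - 37282)*(-149377 - 24216) = 2495795 - (-32305 - 37282)*(-149377 - 24216) = 2495795 - (-69587)*(-173593) = 2495795 - 1*12079816091 = 2495795 - 12079816091 = -12077320296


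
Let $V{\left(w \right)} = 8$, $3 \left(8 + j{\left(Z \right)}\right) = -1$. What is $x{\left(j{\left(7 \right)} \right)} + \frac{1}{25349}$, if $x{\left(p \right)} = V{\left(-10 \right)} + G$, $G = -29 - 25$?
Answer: $- \frac{1166053}{25349} \approx -46.0$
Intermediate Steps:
$j{\left(Z \right)} = - \frac{25}{3}$ ($j{\left(Z \right)} = -8 + \frac{1}{3} \left(-1\right) = -8 - \frac{1}{3} = - \frac{25}{3}$)
$G = -54$ ($G = -29 - 25 = -54$)
$x{\left(p \right)} = -46$ ($x{\left(p \right)} = 8 - 54 = -46$)
$x{\left(j{\left(7 \right)} \right)} + \frac{1}{25349} = -46 + \frac{1}{25349} = - \frac{1166053}{25349}$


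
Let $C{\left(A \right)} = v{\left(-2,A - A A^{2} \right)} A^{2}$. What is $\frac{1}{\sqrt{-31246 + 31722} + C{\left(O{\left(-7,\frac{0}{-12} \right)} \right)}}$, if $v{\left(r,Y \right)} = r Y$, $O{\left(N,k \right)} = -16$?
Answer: $- \frac{30720}{64172851193} - \frac{\sqrt{119}}{2181876940562} \approx -4.7871 \cdot 10^{-7}$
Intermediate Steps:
$v{\left(r,Y \right)} = Y r$
$C{\left(A \right)} = A^{2} \left(- 2 A + 2 A^{3}\right)$ ($C{\left(A \right)} = \left(A - A A^{2}\right) \left(-2\right) A^{2} = \left(A - A^{3}\right) \left(-2\right) A^{2} = \left(- 2 A + 2 A^{3}\right) A^{2} = A^{2} \left(- 2 A + 2 A^{3}\right)$)
$\frac{1}{\sqrt{-31246 + 31722} + C{\left(O{\left(-7,\frac{0}{-12} \right)} \right)}} = \frac{1}{\sqrt{-31246 + 31722} + 2 \left(-16\right)^{3} \left(-1 + \left(-16\right)^{2}\right)} = \frac{1}{\sqrt{476} + 2 \left(-4096\right) \left(-1 + 256\right)} = \frac{1}{2 \sqrt{119} + 2 \left(-4096\right) 255} = \frac{1}{2 \sqrt{119} - 2088960} = \frac{1}{-2088960 + 2 \sqrt{119}}$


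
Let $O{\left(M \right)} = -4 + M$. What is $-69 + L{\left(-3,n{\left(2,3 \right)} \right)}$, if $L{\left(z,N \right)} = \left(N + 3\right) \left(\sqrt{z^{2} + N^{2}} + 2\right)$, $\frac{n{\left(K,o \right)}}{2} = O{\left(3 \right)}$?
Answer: $-67 + \sqrt{13} \approx -63.394$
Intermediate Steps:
$n{\left(K,o \right)} = -2$ ($n{\left(K,o \right)} = 2 \left(-4 + 3\right) = 2 \left(-1\right) = -2$)
$L{\left(z,N \right)} = \left(2 + \sqrt{N^{2} + z^{2}}\right) \left(3 + N\right)$ ($L{\left(z,N \right)} = \left(3 + N\right) \left(\sqrt{N^{2} + z^{2}} + 2\right) = \left(3 + N\right) \left(2 + \sqrt{N^{2} + z^{2}}\right) = \left(2 + \sqrt{N^{2} + z^{2}}\right) \left(3 + N\right)$)
$-69 + L{\left(-3,n{\left(2,3 \right)} \right)} = -69 + \left(6 + 2 \left(-2\right) + 3 \sqrt{\left(-2\right)^{2} + \left(-3\right)^{2}} - 2 \sqrt{\left(-2\right)^{2} + \left(-3\right)^{2}}\right) = -69 + \left(6 - 4 + 3 \sqrt{4 + 9} - 2 \sqrt{4 + 9}\right) = -69 + \left(6 - 4 + 3 \sqrt{13} - 2 \sqrt{13}\right) = -69 + \left(2 + \sqrt{13}\right) = -67 + \sqrt{13}$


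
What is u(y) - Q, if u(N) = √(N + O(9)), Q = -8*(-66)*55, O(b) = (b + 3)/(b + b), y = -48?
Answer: -29040 + I*√426/3 ≈ -29040.0 + 6.8799*I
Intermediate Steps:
O(b) = (3 + b)/(2*b) (O(b) = (3 + b)/((2*b)) = (3 + b)*(1/(2*b)) = (3 + b)/(2*b))
Q = 29040 (Q = 528*55 = 29040)
u(N) = √(⅔ + N) (u(N) = √(N + (½)*(3 + 9)/9) = √(N + (½)*(⅑)*12) = √(N + ⅔) = √(⅔ + N))
u(y) - Q = √(6 + 9*(-48))/3 - 1*29040 = √(6 - 432)/3 - 29040 = √(-426)/3 - 29040 = (I*√426)/3 - 29040 = I*√426/3 - 29040 = -29040 + I*√426/3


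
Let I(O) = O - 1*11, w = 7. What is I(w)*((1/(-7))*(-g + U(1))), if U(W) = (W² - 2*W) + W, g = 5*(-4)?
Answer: 80/7 ≈ 11.429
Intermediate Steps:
g = -20
U(W) = W² - W
I(O) = -11 + O (I(O) = O - 11 = -11 + O)
I(w)*((1/(-7))*(-g + U(1))) = (-11 + 7)*((1/(-7))*(-1*(-20) + 1*(-1 + 1))) = -4*1*(-⅐)*(20 + 1*0) = -(-4)*(20 + 0)/7 = -(-4)*20/7 = -4*(-20/7) = 80/7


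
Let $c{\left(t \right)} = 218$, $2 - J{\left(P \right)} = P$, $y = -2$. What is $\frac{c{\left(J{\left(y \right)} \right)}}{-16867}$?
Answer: $- \frac{218}{16867} \approx -0.012925$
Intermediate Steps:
$J{\left(P \right)} = 2 - P$
$\frac{c{\left(J{\left(y \right)} \right)}}{-16867} = \frac{218}{-16867} = 218 \left(- \frac{1}{16867}\right) = - \frac{218}{16867}$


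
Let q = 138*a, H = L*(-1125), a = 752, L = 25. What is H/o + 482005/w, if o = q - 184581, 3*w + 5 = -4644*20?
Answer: -1523104686/100074299 ≈ -15.220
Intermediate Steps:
w = -92885/3 (w = -5/3 + (-4644*20)/3 = -5/3 + (⅓)*(-92880) = -5/3 - 30960 = -92885/3 ≈ -30962.)
H = -28125 (H = 25*(-1125) = -28125)
q = 103776 (q = 138*752 = 103776)
o = -80805 (o = 103776 - 184581 = -80805)
H/o + 482005/w = -28125/(-80805) + 482005/(-92885/3) = -28125*(-1/80805) + 482005*(-3/92885) = 1875/5387 - 289203/18577 = -1523104686/100074299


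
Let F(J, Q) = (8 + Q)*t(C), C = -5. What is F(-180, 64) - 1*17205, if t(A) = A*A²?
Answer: -26205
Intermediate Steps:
t(A) = A³
F(J, Q) = -1000 - 125*Q (F(J, Q) = (8 + Q)*(-5)³ = (8 + Q)*(-125) = -1000 - 125*Q)
F(-180, 64) - 1*17205 = (-1000 - 125*64) - 1*17205 = (-1000 - 8000) - 17205 = -9000 - 17205 = -26205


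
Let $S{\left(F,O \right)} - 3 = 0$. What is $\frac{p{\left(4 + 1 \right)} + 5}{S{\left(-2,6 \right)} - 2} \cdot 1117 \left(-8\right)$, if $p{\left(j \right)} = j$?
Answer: $-89360$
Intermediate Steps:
$S{\left(F,O \right)} = 3$ ($S{\left(F,O \right)} = 3 + 0 = 3$)
$\frac{p{\left(4 + 1 \right)} + 5}{S{\left(-2,6 \right)} - 2} \cdot 1117 \left(-8\right) = \frac{\left(4 + 1\right) + 5}{3 - 2} \cdot 1117 \left(-8\right) = \frac{5 + 5}{1} \left(-8936\right) = 10 \cdot 1 \left(-8936\right) = 10 \left(-8936\right) = -89360$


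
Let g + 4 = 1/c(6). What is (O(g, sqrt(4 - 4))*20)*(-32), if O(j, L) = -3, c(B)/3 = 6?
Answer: 1920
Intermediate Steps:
c(B) = 18 (c(B) = 3*6 = 18)
g = -71/18 (g = -4 + 1/18 = -71/18 ≈ -3.9444)
(O(g, sqrt(4 - 4))*20)*(-32) = -3*20*(-32) = -60*(-32) = 1920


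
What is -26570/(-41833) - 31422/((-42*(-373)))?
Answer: -149705151/109225963 ≈ -1.3706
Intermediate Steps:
-26570/(-41833) - 31422/((-42*(-373))) = -26570*(-1/41833) - 31422/15666 = 26570/41833 - 31422*1/15666 = 26570/41833 - 5237/2611 = -149705151/109225963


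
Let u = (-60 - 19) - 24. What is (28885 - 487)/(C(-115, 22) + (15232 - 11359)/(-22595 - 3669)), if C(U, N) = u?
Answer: -745845072/2709065 ≈ -275.31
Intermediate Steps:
u = -103 (u = -79 - 24 = -103)
C(U, N) = -103
(28885 - 487)/(C(-115, 22) + (15232 - 11359)/(-22595 - 3669)) = (28885 - 487)/(-103 + (15232 - 11359)/(-22595 - 3669)) = 28398/(-103 + 3873/(-26264)) = 28398/(-103 + 3873*(-1/26264)) = 28398/(-103 - 3873/26264) = 28398/(-2709065/26264) = 28398*(-26264/2709065) = -745845072/2709065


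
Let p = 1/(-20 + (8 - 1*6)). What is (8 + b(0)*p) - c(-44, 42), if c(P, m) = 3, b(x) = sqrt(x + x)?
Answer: 5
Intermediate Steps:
p = -1/18 (p = 1/(-20 + (8 - 6)) = 1/(-20 + 2) = 1/(-18) = -1/18 ≈ -0.055556)
b(x) = sqrt(2)*sqrt(x) (b(x) = sqrt(2*x) = sqrt(2)*sqrt(x))
(8 + b(0)*p) - c(-44, 42) = (8 + (sqrt(2)*sqrt(0))*(-1/18)) - 1*3 = (8 + (sqrt(2)*0)*(-1/18)) - 3 = (8 + 0*(-1/18)) - 3 = (8 + 0) - 3 = 8 - 3 = 5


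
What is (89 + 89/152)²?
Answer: 185422689/23104 ≈ 8025.6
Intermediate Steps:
(89 + 89/152)² = (13617/152)² = 185422689/23104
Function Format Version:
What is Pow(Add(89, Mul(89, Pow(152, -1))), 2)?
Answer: Rational(185422689, 23104) ≈ 8025.6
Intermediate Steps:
Pow(Add(89, Mul(89, Pow(152, -1))), 2) = Pow(Add(89, Mul(89, Rational(1, 152))), 2) = Pow(Add(89, Rational(89, 152)), 2) = Pow(Rational(13617, 152), 2) = Rational(185422689, 23104)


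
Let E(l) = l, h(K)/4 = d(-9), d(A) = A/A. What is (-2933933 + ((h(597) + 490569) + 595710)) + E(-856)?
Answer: -1848506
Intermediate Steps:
d(A) = 1
h(K) = 4 (h(K) = 4*1 = 4)
(-2933933 + ((h(597) + 490569) + 595710)) + E(-856) = (-2933933 + ((4 + 490569) + 595710)) - 856 = (-2933933 + (490573 + 595710)) - 856 = (-2933933 + 1086283) - 856 = -1847650 - 856 = -1848506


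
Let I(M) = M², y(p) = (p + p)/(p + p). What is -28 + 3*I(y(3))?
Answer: -25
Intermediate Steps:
y(p) = 1 (y(p) = (2*p)/((2*p)) = (2*p)*(1/(2*p)) = 1)
-28 + 3*I(y(3)) = -28 + 3*1² = -28 + 3*1 = -28 + 3 = -25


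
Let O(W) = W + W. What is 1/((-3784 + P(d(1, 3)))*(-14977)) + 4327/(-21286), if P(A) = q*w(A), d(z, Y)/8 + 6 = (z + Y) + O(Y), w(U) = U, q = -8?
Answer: -130907056937/643976852440 ≈ -0.20328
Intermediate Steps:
O(W) = 2*W
d(z, Y) = -48 + 8*z + 24*Y (d(z, Y) = -48 + 8*((z + Y) + 2*Y) = -48 + 8*((Y + z) + 2*Y) = -48 + 8*(z + 3*Y) = -48 + (8*z + 24*Y) = -48 + 8*z + 24*Y)
P(A) = -8*A
1/((-3784 + P(d(1, 3)))*(-14977)) + 4327/(-21286) = 1/(-3784 - 8*(-48 + 8*1 + 24*3)*(-14977)) + 4327/(-21286) = -1/14977/(-3784 - 8*(-48 + 8 + 72)) + 4327*(-1/21286) = -1/14977/(-3784 - 8*32) - 4327/21286 = -1/14977/(-3784 - 256) - 4327/21286 = -1/14977/(-4040) - 4327/21286 = -1/4040*(-1/14977) - 4327/21286 = 1/60507080 - 4327/21286 = -130907056937/643976852440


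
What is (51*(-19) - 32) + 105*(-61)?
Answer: -7406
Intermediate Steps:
(51*(-19) - 32) + 105*(-61) = (-969 - 32) - 6405 = -1001 - 6405 = -7406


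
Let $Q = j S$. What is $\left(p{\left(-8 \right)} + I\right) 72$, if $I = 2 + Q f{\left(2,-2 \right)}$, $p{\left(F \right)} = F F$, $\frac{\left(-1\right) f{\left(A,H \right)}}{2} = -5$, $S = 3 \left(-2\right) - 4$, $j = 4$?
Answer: $-24048$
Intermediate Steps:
$S = -10$ ($S = -6 - 4 = -10$)
$f{\left(A,H \right)} = 10$ ($f{\left(A,H \right)} = \left(-2\right) \left(-5\right) = 10$)
$p{\left(F \right)} = F^{2}$
$Q = -40$ ($Q = 4 \left(-10\right) = -40$)
$I = -398$ ($I = 2 - 400 = -398$)
$\left(p{\left(-8 \right)} + I\right) 72 = \left(\left(-8\right)^{2} - 398\right) 72 = \left(64 - 398\right) 72 = \left(-334\right) 72 = -24048$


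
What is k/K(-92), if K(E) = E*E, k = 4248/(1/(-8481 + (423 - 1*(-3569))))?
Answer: -2383659/1058 ≈ -2253.0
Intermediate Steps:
k = -19069272 (k = 4248/(1/(-8481 + (423 + 3569))) = 4248/(1/(-8481 + 3992)) = 4248/(1/(-4489)) = 4248/(-1/4489) = 4248*(-4489) = -19069272)
K(E) = E²
k/K(-92) = -19069272/((-92)²) = -19069272/8464 = -19069272*1/8464 = -2383659/1058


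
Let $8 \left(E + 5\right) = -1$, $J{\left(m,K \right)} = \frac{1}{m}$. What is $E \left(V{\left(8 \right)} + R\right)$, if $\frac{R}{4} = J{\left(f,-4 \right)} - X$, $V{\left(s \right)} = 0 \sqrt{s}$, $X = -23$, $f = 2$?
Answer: $- \frac{1927}{4} \approx -481.75$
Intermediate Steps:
$E = - \frac{41}{8}$ ($E = -5 + \frac{1}{8} \left(-1\right) = -5 - \frac{1}{8} = - \frac{41}{8} \approx -5.125$)
$V{\left(s \right)} = 0$
$R = 94$ ($R = 4 \left(\frac{1}{2} - -23\right) = 4 \left(\frac{1}{2} + 23\right) = 4 \cdot \frac{47}{2} = 94$)
$E \left(V{\left(8 \right)} + R\right) = - \frac{41 \left(0 + 94\right)}{8} = \left(- \frac{41}{8}\right) 94 = - \frac{1927}{4}$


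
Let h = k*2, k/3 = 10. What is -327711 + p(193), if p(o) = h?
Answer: -327651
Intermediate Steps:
k = 30 (k = 3*10 = 30)
h = 60 (h = 30*2 = 60)
p(o) = 60
-327711 + p(193) = -327711 + 60 = -327651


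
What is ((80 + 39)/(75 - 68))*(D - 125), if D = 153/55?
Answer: -114274/55 ≈ -2077.7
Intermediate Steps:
D = 153/55 (D = 153*(1/55) = 153/55 ≈ 2.7818)
((80 + 39)/(75 - 68))*(D - 125) = ((80 + 39)/(75 - 68))*(153/55 - 125) = (119/7)*(-6722/55) = (119*(⅐))*(-6722/55) = 17*(-6722/55) = -114274/55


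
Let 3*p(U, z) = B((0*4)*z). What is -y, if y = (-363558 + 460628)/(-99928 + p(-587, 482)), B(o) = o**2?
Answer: 48535/49964 ≈ 0.97140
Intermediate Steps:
p(U, z) = 0 (p(U, z) = ((0*4)*z)**2/3 = (0*z)**2/3 = (1/3)*0**2 = (1/3)*0 = 0)
y = -48535/49964 (y = (-363558 + 460628)/(-99928 + 0) = 97070/(-99928) = 97070*(-1/99928) = -48535/49964 ≈ -0.97140)
-y = -1*(-48535/49964) = 48535/49964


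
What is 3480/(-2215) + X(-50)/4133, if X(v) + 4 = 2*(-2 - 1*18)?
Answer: -2896060/1830919 ≈ -1.5818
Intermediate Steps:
X(v) = -44 (X(v) = -4 + 2*(-2 - 1*18) = -4 + 2*(-2 - 18) = -4 + 2*(-20) = -4 - 40 = -44)
3480/(-2215) + X(-50)/4133 = 3480/(-2215) - 44/4133 = 3480*(-1/2215) - 44*1/4133 = -696/443 - 44/4133 = -2896060/1830919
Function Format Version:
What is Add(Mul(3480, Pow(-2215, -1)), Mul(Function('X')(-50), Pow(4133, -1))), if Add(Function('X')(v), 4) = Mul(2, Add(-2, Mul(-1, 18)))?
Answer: Rational(-2896060, 1830919) ≈ -1.5818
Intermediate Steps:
Function('X')(v) = -44 (Function('X')(v) = Add(-4, Mul(2, Add(-2, Mul(-1, 18)))) = Add(-4, Mul(2, Add(-2, -18))) = Add(-4, Mul(2, -20)) = Add(-4, -40) = -44)
Add(Mul(3480, Pow(-2215, -1)), Mul(Function('X')(-50), Pow(4133, -1))) = Add(Mul(3480, Pow(-2215, -1)), Mul(-44, Pow(4133, -1))) = Add(Mul(3480, Rational(-1, 2215)), Mul(-44, Rational(1, 4133))) = Add(Rational(-696, 443), Rational(-44, 4133)) = Rational(-2896060, 1830919)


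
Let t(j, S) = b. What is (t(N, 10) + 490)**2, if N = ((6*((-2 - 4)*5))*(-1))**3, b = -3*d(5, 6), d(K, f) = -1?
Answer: 243049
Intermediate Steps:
b = 3 (b = -3*(-1) = 3)
N = 5832000 (N = ((6*(-6*5))*(-1))**3 = ((6*(-30))*(-1))**3 = (-180*(-1))**3 = 180**3 = 5832000)
t(j, S) = 3
(t(N, 10) + 490)**2 = (3 + 490)**2 = 493**2 = 243049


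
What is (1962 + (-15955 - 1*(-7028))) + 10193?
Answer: 3228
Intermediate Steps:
(1962 + (-15955 - 1*(-7028))) + 10193 = (1962 + (-15955 + 7028)) + 10193 = (1962 - 8927) + 10193 = -6965 + 10193 = 3228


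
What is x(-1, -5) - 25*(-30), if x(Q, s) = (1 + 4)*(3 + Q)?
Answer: 760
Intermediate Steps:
x(Q, s) = 15 + 5*Q (x(Q, s) = 5*(3 + Q) = 15 + 5*Q)
x(-1, -5) - 25*(-30) = (15 + 5*(-1)) - 25*(-30) = (15 - 5) + 750 = 10 + 750 = 760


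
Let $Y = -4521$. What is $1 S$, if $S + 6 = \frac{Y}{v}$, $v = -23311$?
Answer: $- \frac{135345}{23311} \approx -5.8061$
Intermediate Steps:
$S = - \frac{135345}{23311}$ ($S = -6 - \frac{4521}{-23311} = -6 - - \frac{4521}{23311} = -6 + \frac{4521}{23311} = - \frac{135345}{23311} \approx -5.8061$)
$1 S = 1 \left(- \frac{135345}{23311}\right) = - \frac{135345}{23311}$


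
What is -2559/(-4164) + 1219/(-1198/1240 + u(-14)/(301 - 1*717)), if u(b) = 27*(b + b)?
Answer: 27286292653/19044748 ≈ 1432.7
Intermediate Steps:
u(b) = 54*b (u(b) = 27*(2*b) = 54*b)
-2559/(-4164) + 1219/(-1198/1240 + u(-14)/(301 - 1*717)) = -2559/(-4164) + 1219/(-1198/1240 + (54*(-14))/(301 - 1*717)) = -2559*(-1/4164) + 1219/(-1198*1/1240 - 756/(301 - 717)) = 853/1388 + 1219/(-599/620 - 756/(-416)) = 853/1388 + 1219/(-599/620 - 756*(-1/416)) = 853/1388 + 1219/(-599/620 + 189/104) = 853/1388 + 1219/(13721/16120) = 853/1388 + 1219*(16120/13721) = 853/1388 + 19650280/13721 = 27286292653/19044748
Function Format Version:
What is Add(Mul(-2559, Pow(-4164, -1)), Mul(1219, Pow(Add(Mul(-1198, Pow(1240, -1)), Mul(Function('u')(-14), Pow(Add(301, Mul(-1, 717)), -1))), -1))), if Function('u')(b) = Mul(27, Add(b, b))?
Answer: Rational(27286292653, 19044748) ≈ 1432.7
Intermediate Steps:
Function('u')(b) = Mul(54, b) (Function('u')(b) = Mul(27, Mul(2, b)) = Mul(54, b))
Add(Mul(-2559, Pow(-4164, -1)), Mul(1219, Pow(Add(Mul(-1198, Pow(1240, -1)), Mul(Function('u')(-14), Pow(Add(301, Mul(-1, 717)), -1))), -1))) = Add(Mul(-2559, Pow(-4164, -1)), Mul(1219, Pow(Add(Mul(-1198, Pow(1240, -1)), Mul(Mul(54, -14), Pow(Add(301, Mul(-1, 717)), -1))), -1))) = Add(Mul(-2559, Rational(-1, 4164)), Mul(1219, Pow(Add(Mul(-1198, Rational(1, 1240)), Mul(-756, Pow(Add(301, -717), -1))), -1))) = Add(Rational(853, 1388), Mul(1219, Pow(Add(Rational(-599, 620), Mul(-756, Pow(-416, -1))), -1))) = Add(Rational(853, 1388), Mul(1219, Pow(Add(Rational(-599, 620), Mul(-756, Rational(-1, 416))), -1))) = Add(Rational(853, 1388), Mul(1219, Pow(Add(Rational(-599, 620), Rational(189, 104)), -1))) = Add(Rational(853, 1388), Mul(1219, Pow(Rational(13721, 16120), -1))) = Add(Rational(853, 1388), Mul(1219, Rational(16120, 13721))) = Add(Rational(853, 1388), Rational(19650280, 13721)) = Rational(27286292653, 19044748)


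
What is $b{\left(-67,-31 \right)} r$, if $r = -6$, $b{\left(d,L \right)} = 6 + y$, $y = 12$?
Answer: $-108$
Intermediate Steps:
$b{\left(d,L \right)} = 18$ ($b{\left(d,L \right)} = 6 + 12 = 18$)
$b{\left(-67,-31 \right)} r = 18 \left(-6\right) = -108$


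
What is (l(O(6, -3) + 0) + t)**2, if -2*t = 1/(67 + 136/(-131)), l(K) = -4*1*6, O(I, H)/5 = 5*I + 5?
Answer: 172141180201/298667524 ≈ 576.36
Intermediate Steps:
O(I, H) = 25 + 25*I (O(I, H) = 5*(5*I + 5) = 5*(5 + 5*I) = 25 + 25*I)
l(K) = -24 (l(K) = -4*6 = -24)
t = -131/17282 (t = -1/(2*(67 + 136/(-131))) = -1/(2*(67 + 136*(-1/131))) = -1/(2*(67 - 136/131)) = -1/(2*8641/131) = -1/2*131/8641 = -131/17282 ≈ -0.0075801)
(l(O(6, -3) + 0) + t)**2 = (-24 - 131/17282)**2 = (-414899/17282)**2 = 172141180201/298667524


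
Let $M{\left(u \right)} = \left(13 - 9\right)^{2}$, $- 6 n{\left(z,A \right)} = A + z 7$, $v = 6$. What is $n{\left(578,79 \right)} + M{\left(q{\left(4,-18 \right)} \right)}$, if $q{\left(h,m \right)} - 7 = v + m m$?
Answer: $- \frac{1343}{2} \approx -671.5$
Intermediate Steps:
$n{\left(z,A \right)} = - \frac{7 z}{6} - \frac{A}{6}$ ($n{\left(z,A \right)} = - \frac{A + z 7}{6} = - \frac{A + 7 z}{6} = - \frac{7 z}{6} - \frac{A}{6}$)
$q{\left(h,m \right)} = 13 + m^{2}$ ($q{\left(h,m \right)} = 7 + \left(6 + m m\right) = 7 + \left(6 + m^{2}\right) = 13 + m^{2}$)
$M{\left(u \right)} = 16$ ($M{\left(u \right)} = 4^{2} = 16$)
$n{\left(578,79 \right)} + M{\left(q{\left(4,-18 \right)} \right)} = \left(\left(- \frac{7}{6}\right) 578 - \frac{79}{6}\right) + 16 = \left(- \frac{2023}{3} - \frac{79}{6}\right) + 16 = - \frac{1375}{2} + 16 = - \frac{1343}{2}$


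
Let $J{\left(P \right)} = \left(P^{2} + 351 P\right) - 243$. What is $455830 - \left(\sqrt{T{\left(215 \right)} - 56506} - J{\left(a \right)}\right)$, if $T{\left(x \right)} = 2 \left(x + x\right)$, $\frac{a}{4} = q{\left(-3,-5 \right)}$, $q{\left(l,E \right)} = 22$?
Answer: $494219 - i \sqrt{55646} \approx 4.9422 \cdot 10^{5} - 235.89 i$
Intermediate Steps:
$a = 88$ ($a = 4 \cdot 22 = 88$)
$T{\left(x \right)} = 4 x$ ($T{\left(x \right)} = 2 \cdot 2 x = 4 x$)
$J{\left(P \right)} = -243 + P^{2} + 351 P$
$455830 - \left(\sqrt{T{\left(215 \right)} - 56506} - J{\left(a \right)}\right) = 455830 - \left(\sqrt{4 \cdot 215 - 56506} - \left(-243 + 88^{2} + 351 \cdot 88\right)\right) = 455830 - \left(\sqrt{860 - 56506} - \left(-243 + 7744 + 30888\right)\right) = 455830 - \left(\sqrt{-55646} - 38389\right) = 455830 - \left(i \sqrt{55646} - 38389\right) = 455830 - \left(-38389 + i \sqrt{55646}\right) = 455830 + \left(38389 - i \sqrt{55646}\right) = 494219 - i \sqrt{55646}$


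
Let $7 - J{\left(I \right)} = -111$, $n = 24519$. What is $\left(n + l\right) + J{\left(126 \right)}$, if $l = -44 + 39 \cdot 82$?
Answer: $27791$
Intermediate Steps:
$J{\left(I \right)} = 118$ ($J{\left(I \right)} = 7 - -111 = 7 + 111 = 118$)
$l = 3154$ ($l = -44 + 3198 = 3154$)
$\left(n + l\right) + J{\left(126 \right)} = \left(24519 + 3154\right) + 118 = 27673 + 118 = 27791$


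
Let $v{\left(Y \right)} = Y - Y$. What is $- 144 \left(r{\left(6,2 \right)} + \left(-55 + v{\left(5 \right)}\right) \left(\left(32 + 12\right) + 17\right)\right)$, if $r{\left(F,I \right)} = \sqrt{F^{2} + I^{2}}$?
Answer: $483120 - 288 \sqrt{10} \approx 4.8221 \cdot 10^{5}$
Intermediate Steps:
$v{\left(Y \right)} = 0$
$- 144 \left(r{\left(6,2 \right)} + \left(-55 + v{\left(5 \right)}\right) \left(\left(32 + 12\right) + 17\right)\right) = - 144 \left(\sqrt{6^{2} + 2^{2}} + \left(-55 + 0\right) \left(\left(32 + 12\right) + 17\right)\right) = - 144 \left(\sqrt{36 + 4} - 55 \left(44 + 17\right)\right) = - 144 \left(\sqrt{40} - 3355\right) = - 144 \left(2 \sqrt{10} - 3355\right) = - 144 \left(-3355 + 2 \sqrt{10}\right) = 483120 - 288 \sqrt{10}$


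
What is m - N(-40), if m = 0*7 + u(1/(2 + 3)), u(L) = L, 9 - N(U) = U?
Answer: -244/5 ≈ -48.800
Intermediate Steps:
N(U) = 9 - U
m = ⅕ (m = 0*7 + 1/(2 + 3) = 0 + 1/5 = 0 + ⅕ = ⅕ ≈ 0.20000)
m - N(-40) = ⅕ - (9 - 1*(-40)) = ⅕ - (9 + 40) = ⅕ - 1*49 = ⅕ - 49 = -244/5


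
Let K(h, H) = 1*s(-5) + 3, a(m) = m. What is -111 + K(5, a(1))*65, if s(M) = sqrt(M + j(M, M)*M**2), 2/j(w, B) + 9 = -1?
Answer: 84 + 65*I*sqrt(10) ≈ 84.0 + 205.55*I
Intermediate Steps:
j(w, B) = -1/5 (j(w, B) = 2/(-9 - 1) = 2/(-10) = 2*(-1/10) = -1/5)
s(M) = sqrt(M - M**2/5)
K(h, H) = 3 + I*sqrt(10) (K(h, H) = 1*(sqrt(5)*sqrt(-5*(5 - 1*(-5)))/5) + 3 = 1*(sqrt(5)*sqrt(-5*(5 + 5))/5) + 3 = 1*(sqrt(5)*sqrt(-5*10)/5) + 3 = 1*(sqrt(5)*sqrt(-50)/5) + 3 = 1*(sqrt(5)*(5*I*sqrt(2))/5) + 3 = 1*(I*sqrt(10)) + 3 = I*sqrt(10) + 3 = 3 + I*sqrt(10))
-111 + K(5, a(1))*65 = -111 + (3 + I*sqrt(10))*65 = -111 + (195 + 65*I*sqrt(10)) = 84 + 65*I*sqrt(10)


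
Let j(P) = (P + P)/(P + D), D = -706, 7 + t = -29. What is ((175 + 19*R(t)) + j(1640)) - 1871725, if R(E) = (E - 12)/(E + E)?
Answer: -2622018884/1401 ≈ -1.8715e+6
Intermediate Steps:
t = -36 (t = -7 - 29 = -36)
R(E) = (-12 + E)/(2*E) (R(E) = (-12 + E)/((2*E)) = (-12 + E)*(1/(2*E)) = (-12 + E)/(2*E))
j(P) = 2*P/(-706 + P) (j(P) = (P + P)/(P - 706) = (2*P)/(-706 + P) = 2*P/(-706 + P))
((175 + 19*R(t)) + j(1640)) - 1871725 = ((175 + 19*((1/2)*(-12 - 36)/(-36))) + 2*1640/(-706 + 1640)) - 1871725 = ((175 + 19*((1/2)*(-1/36)*(-48))) + 2*1640/934) - 1871725 = ((175 + 19*(2/3)) + 2*1640*(1/934)) - 1871725 = ((175 + 38/3) + 1640/467) - 1871725 = (563/3 + 1640/467) - 1871725 = 267841/1401 - 1871725 = -2622018884/1401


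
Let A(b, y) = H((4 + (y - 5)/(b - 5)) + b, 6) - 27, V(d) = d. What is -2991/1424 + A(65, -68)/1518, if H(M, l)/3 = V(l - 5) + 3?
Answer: -760283/360272 ≈ -2.1103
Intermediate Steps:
H(M, l) = -6 + 3*l (H(M, l) = 3*((l - 5) + 3) = 3*((-5 + l) + 3) = 3*(-2 + l) = -6 + 3*l)
A(b, y) = -15 (A(b, y) = (-6 + 3*6) - 27 = (-6 + 18) - 27 = 12 - 27 = -15)
-2991/1424 + A(65, -68)/1518 = -2991/1424 - 15/1518 = -2991*1/1424 - 15*1/1518 = -2991/1424 - 5/506 = -760283/360272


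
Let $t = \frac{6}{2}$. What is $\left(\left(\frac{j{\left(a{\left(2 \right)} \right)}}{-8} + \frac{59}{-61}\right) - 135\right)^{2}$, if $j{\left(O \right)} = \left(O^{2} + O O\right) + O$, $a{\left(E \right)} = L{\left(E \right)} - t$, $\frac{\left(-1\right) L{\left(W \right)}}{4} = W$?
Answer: $\frac{6471076249}{238144} \approx 27173.0$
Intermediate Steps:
$L{\left(W \right)} = - 4 W$
$t = 3$ ($t = 6 \cdot \frac{1}{2} = 3$)
$a{\left(E \right)} = -3 - 4 E$ ($a{\left(E \right)} = - 4 E - 3 = -3 - 4 E$)
$j{\left(O \right)} = O + 2 O^{2}$ ($j{\left(O \right)} = \left(O^{2} + O^{2}\right) + O = 2 O^{2} + O = O + 2 O^{2}$)
$\left(\left(\frac{j{\left(a{\left(2 \right)} \right)}}{-8} + \frac{59}{-61}\right) - 135\right)^{2} = \left(\left(\frac{\left(-3 - 8\right) \left(1 + 2 \left(-3 - 8\right)\right)}{-8} + \frac{59}{-61}\right) - 135\right)^{2} = \left(\left(\left(-3 - 8\right) \left(1 + 2 \left(-3 - 8\right)\right) \left(- \frac{1}{8}\right) + 59 \left(- \frac{1}{61}\right)\right) - 135\right)^{2} = \left(\left(- 11 \left(1 + 2 \left(-11\right)\right) \left(- \frac{1}{8}\right) - \frac{59}{61}\right) - 135\right)^{2} = \left(\left(- 11 \left(1 - 22\right) \left(- \frac{1}{8}\right) - \frac{59}{61}\right) - 135\right)^{2} = \left(\left(\left(-11\right) \left(-21\right) \left(- \frac{1}{8}\right) - \frac{59}{61}\right) - 135\right)^{2} = \left(\left(231 \left(- \frac{1}{8}\right) - \frac{59}{61}\right) - 135\right)^{2} = \left(\left(- \frac{231}{8} - \frac{59}{61}\right) - 135\right)^{2} = \left(- \frac{14563}{488} - 135\right)^{2} = \left(- \frac{80443}{488}\right)^{2} = \frac{6471076249}{238144}$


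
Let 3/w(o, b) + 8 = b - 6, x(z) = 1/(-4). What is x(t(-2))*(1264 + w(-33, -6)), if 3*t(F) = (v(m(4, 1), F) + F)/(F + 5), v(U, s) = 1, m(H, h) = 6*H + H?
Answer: -25277/80 ≈ -315.96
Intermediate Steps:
m(H, h) = 7*H
t(F) = (1 + F)/(3*(5 + F)) (t(F) = ((1 + F)/(F + 5))/3 = ((1 + F)/(5 + F))/3 = (1 + F)/(3*(5 + F)))
x(z) = -¼
w(o, b) = 3/(-14 + b) (w(o, b) = 3/(-8 + (b - 6)) = 3/(-8 + (-6 + b)) = 3/(-14 + b))
x(t(-2))*(1264 + w(-33, -6)) = -(1264 + 3/(-14 - 6))/4 = -(1264 + 3/(-20))/4 = -(1264 + 3*(-1/20))/4 = -(1264 - 3/20)/4 = -¼*25277/20 = -25277/80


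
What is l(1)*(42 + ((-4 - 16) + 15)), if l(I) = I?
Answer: 37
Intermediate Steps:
l(1)*(42 + ((-4 - 16) + 15)) = 1*(42 + ((-4 - 16) + 15)) = 1*(42 + (-20 + 15)) = 1*(42 - 5) = 1*37 = 37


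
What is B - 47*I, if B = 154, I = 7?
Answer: -175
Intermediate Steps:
B - 47*I = 154 - 47*7 = 154 - 329 = -175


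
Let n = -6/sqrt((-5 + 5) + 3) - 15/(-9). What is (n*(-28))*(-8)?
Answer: 1120/3 - 448*sqrt(3) ≈ -402.63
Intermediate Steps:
n = 5/3 - 2*sqrt(3) (n = -6/sqrt(0 + 3) - 15*(-1/9) = -6*sqrt(3)/3 + 5/3 = -2*sqrt(3) + 5/3 = 5/3 - 2*sqrt(3) ≈ -1.7974)
(n*(-28))*(-8) = ((5/3 - 2*sqrt(3))*(-28))*(-8) = (-140/3 + 56*sqrt(3))*(-8) = 1120/3 - 448*sqrt(3)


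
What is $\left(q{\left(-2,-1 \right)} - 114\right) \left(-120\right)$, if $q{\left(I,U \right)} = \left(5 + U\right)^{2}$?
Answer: $11760$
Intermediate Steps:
$\left(q{\left(-2,-1 \right)} - 114\right) \left(-120\right) = \left(\left(5 - 1\right)^{2} - 114\right) \left(-120\right) = \left(4^{2} - 114\right) \left(-120\right) = \left(16 - 114\right) \left(-120\right) = \left(-98\right) \left(-120\right) = 11760$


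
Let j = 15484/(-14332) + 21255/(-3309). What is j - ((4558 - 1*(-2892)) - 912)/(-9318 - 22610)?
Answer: -460497450171/63090510236 ≈ -7.2990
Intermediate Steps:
j = -29655268/3952049 (j = 15484*(-1/14332) + 21255*(-1/3309) = -3871/3583 - 7085/1103 = -29655268/3952049 ≈ -7.5038)
j - ((4558 - 1*(-2892)) - 912)/(-9318 - 22610) = -29655268/3952049 - ((4558 - 1*(-2892)) - 912)/(-9318 - 22610) = -29655268/3952049 - ((4558 + 2892) - 912)/(-31928) = -29655268/3952049 - (7450 - 912)*(-1)/31928 = -29655268/3952049 - 6538*(-1)/31928 = -29655268/3952049 - 1*(-3269/15964) = -29655268/3952049 + 3269/15964 = -460497450171/63090510236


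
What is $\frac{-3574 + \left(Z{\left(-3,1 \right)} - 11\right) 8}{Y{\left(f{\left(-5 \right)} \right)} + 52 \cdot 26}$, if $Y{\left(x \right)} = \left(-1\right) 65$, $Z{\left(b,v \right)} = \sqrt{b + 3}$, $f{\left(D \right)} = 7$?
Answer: $- \frac{3662}{1287} \approx -2.8454$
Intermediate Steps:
$Z{\left(b,v \right)} = \sqrt{3 + b}$
$Y{\left(x \right)} = -65$
$\frac{-3574 + \left(Z{\left(-3,1 \right)} - 11\right) 8}{Y{\left(f{\left(-5 \right)} \right)} + 52 \cdot 26} = \frac{-3574 + \left(\sqrt{3 - 3} - 11\right) 8}{-65 + 52 \cdot 26} = \frac{-3574 + \left(\sqrt{0} - 11\right) 8}{-65 + 1352} = \frac{-3574 + \left(0 - 11\right) 8}{1287} = \left(-3574 - 88\right) \frac{1}{1287} = \left(-3662\right) \frac{1}{1287} = - \frac{3662}{1287}$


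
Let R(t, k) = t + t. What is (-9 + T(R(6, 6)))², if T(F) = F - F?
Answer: 81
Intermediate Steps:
R(t, k) = 2*t
T(F) = 0
(-9 + T(R(6, 6)))² = (-9 + 0)² = (-9)² = 81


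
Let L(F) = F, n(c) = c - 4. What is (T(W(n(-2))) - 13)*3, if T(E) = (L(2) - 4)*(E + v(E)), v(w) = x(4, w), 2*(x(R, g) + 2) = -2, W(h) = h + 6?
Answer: -21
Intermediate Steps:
n(c) = -4 + c
W(h) = 6 + h
x(R, g) = -3 (x(R, g) = -2 + (½)*(-2) = -2 - 1 = -3)
v(w) = -3
T(E) = 6 - 2*E (T(E) = (2 - 4)*(E - 3) = -2*(-3 + E) = 6 - 2*E)
(T(W(n(-2))) - 13)*3 = ((6 - 2*(6 + (-4 - 2))) - 13)*3 = ((6 - 2*(6 - 6)) - 13)*3 = ((6 - 2*0) - 13)*3 = ((6 + 0) - 13)*3 = (6 - 13)*3 = -7*3 = -21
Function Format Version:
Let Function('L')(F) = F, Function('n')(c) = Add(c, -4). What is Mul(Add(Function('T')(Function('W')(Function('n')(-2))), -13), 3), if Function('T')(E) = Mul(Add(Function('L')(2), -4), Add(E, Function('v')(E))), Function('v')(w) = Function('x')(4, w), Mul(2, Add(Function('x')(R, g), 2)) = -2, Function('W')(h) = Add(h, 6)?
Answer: -21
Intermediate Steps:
Function('n')(c) = Add(-4, c)
Function('W')(h) = Add(6, h)
Function('x')(R, g) = -3 (Function('x')(R, g) = Add(-2, Mul(Rational(1, 2), -2)) = Add(-2, -1) = -3)
Function('v')(w) = -3
Function('T')(E) = Add(6, Mul(-2, E)) (Function('T')(E) = Mul(Add(2, -4), Add(E, -3)) = Mul(-2, Add(-3, E)) = Add(6, Mul(-2, E)))
Mul(Add(Function('T')(Function('W')(Function('n')(-2))), -13), 3) = Mul(Add(Add(6, Mul(-2, Add(6, Add(-4, -2)))), -13), 3) = Mul(Add(Add(6, Mul(-2, Add(6, -6))), -13), 3) = Mul(Add(Add(6, Mul(-2, 0)), -13), 3) = Mul(Add(Add(6, 0), -13), 3) = Mul(Add(6, -13), 3) = Mul(-7, 3) = -21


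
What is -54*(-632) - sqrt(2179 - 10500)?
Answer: 34128 - I*sqrt(8321) ≈ 34128.0 - 91.219*I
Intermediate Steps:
-54*(-632) - sqrt(2179 - 10500) = 34128 - sqrt(-8321) = 34128 - I*sqrt(8321)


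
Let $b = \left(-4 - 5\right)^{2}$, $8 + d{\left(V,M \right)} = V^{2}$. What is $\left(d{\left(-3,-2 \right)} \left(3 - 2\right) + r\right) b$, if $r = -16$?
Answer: $-1215$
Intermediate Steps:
$d{\left(V,M \right)} = -8 + V^{2}$
$b = 81$ ($b = \left(-9\right)^{2} = 81$)
$\left(d{\left(-3,-2 \right)} \left(3 - 2\right) + r\right) b = \left(\left(-8 + \left(-3\right)^{2}\right) \left(3 - 2\right) - 16\right) 81 = \left(\left(-8 + 9\right) 1 - 16\right) 81 = \left(1 \cdot 1 - 16\right) 81 = \left(1 - 16\right) 81 = \left(-15\right) 81 = -1215$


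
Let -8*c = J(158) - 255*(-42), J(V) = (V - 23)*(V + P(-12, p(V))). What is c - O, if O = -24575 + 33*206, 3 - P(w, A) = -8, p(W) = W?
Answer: 108691/8 ≈ 13586.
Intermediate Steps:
P(w, A) = 11 (P(w, A) = 3 - 1*(-8) = 3 + 8 = 11)
J(V) = (-23 + V)*(11 + V) (J(V) = (V - 23)*(V + 11) = (-23 + V)*(11 + V))
O = -17777 (O = -24575 + 6798 = -17777)
c = -33525/8 (c = -((-253 + 158² - 12*158) - 255*(-42))/8 = -((-253 + 24964 - 1896) - 1*(-10710))/8 = -(22815 + 10710)/8 = -⅛*33525 = -33525/8 ≈ -4190.6)
c - O = -33525/8 - 1*(-17777) = -33525/8 + 17777 = 108691/8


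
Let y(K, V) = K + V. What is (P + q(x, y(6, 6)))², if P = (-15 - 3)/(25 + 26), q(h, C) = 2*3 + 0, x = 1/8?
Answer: 9216/289 ≈ 31.889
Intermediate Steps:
x = ⅛ ≈ 0.12500
q(h, C) = 6 (q(h, C) = 6 + 0 = 6)
P = -6/17 (P = -18/51 = -18*1/51 = -6/17 ≈ -0.35294)
(P + q(x, y(6, 6)))² = (-6/17 + 6)² = (96/17)² = 9216/289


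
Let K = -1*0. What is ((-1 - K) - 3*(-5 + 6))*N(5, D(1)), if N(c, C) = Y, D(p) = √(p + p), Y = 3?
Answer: -12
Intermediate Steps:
D(p) = √2*√p (D(p) = √(2*p) = √2*√p)
N(c, C) = 3
K = 0
((-1 - K) - 3*(-5 + 6))*N(5, D(1)) = ((-1 - 1*0) - 3*(-5 + 6))*3 = ((-1 + 0) - 3*1)*3 = (-1 - 3)*3 = -4*3 = -12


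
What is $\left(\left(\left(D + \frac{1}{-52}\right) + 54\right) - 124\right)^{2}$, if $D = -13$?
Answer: $\frac{18636489}{2704} \approx 6892.2$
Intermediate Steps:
$\left(\left(\left(D + \frac{1}{-52}\right) + 54\right) - 124\right)^{2} = \left(\left(\left(-13 + \frac{1}{-52}\right) + 54\right) - 124\right)^{2} = \left(\left(\left(-13 - \frac{1}{52}\right) + 54\right) - 124\right)^{2} = \left(\left(- \frac{677}{52} + 54\right) - 124\right)^{2} = \left(\frac{2131}{52} - 124\right)^{2} = \left(- \frac{4317}{52}\right)^{2} = \frac{18636489}{2704}$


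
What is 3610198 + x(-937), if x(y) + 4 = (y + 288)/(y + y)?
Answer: 6765504205/1874 ≈ 3.6102e+6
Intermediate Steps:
x(y) = -4 + (288 + y)/(2*y) (x(y) = -4 + (y + 288)/(y + y) = -4 + (288 + y)/((2*y)) = -4 + (288 + y)*(1/(2*y)) = -4 + (288 + y)/(2*y))
3610198 + x(-937) = 3610198 + (-7/2 + 144/(-937)) = 3610198 + (-7/2 + 144*(-1/937)) = 3610198 + (-7/2 - 144/937) = 3610198 - 6847/1874 = 6765504205/1874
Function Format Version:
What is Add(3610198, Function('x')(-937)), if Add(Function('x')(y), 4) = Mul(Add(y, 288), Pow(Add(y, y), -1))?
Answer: Rational(6765504205, 1874) ≈ 3.6102e+6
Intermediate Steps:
Function('x')(y) = Add(-4, Mul(Rational(1, 2), Pow(y, -1), Add(288, y))) (Function('x')(y) = Add(-4, Mul(Add(y, 288), Pow(Add(y, y), -1))) = Add(-4, Mul(Add(288, y), Pow(Mul(2, y), -1))) = Add(-4, Mul(Add(288, y), Mul(Rational(1, 2), Pow(y, -1)))) = Add(-4, Mul(Rational(1, 2), Pow(y, -1), Add(288, y))))
Add(3610198, Function('x')(-937)) = Add(3610198, Add(Rational(-7, 2), Mul(144, Pow(-937, -1)))) = Add(3610198, Add(Rational(-7, 2), Mul(144, Rational(-1, 937)))) = Add(3610198, Add(Rational(-7, 2), Rational(-144, 937))) = Add(3610198, Rational(-6847, 1874)) = Rational(6765504205, 1874)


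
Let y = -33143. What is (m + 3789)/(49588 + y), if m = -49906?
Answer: -46117/16445 ≈ -2.8043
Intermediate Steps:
(m + 3789)/(49588 + y) = (-49906 + 3789)/(49588 - 33143) = -46117/16445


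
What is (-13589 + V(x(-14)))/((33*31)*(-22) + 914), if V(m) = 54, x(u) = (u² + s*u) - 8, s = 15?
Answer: 13535/21592 ≈ 0.62685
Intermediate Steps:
x(u) = -8 + u² + 15*u (x(u) = (u² + 15*u) - 8 = -8 + u² + 15*u)
(-13589 + V(x(-14)))/((33*31)*(-22) + 914) = (-13589 + 54)/((33*31)*(-22) + 914) = -13535/(1023*(-22) + 914) = -13535/(-22506 + 914) = -13535/(-21592) = -13535*(-1/21592) = 13535/21592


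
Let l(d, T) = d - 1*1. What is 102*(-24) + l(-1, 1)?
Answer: -2450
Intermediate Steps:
l(d, T) = -1 + d (l(d, T) = d - 1 = -1 + d)
102*(-24) + l(-1, 1) = 102*(-24) + (-1 - 1) = -2448 - 2 = -2450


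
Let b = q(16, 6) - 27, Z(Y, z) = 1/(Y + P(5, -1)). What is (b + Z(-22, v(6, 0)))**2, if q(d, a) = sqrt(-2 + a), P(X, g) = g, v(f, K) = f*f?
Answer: 331776/529 ≈ 627.18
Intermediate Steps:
v(f, K) = f**2
Z(Y, z) = 1/(-1 + Y) (Z(Y, z) = 1/(Y - 1) = 1/(-1 + Y))
b = -25 (b = sqrt(-2 + 6) - 27 = sqrt(4) - 27 = 2 - 27 = -25)
(b + Z(-22, v(6, 0)))**2 = (-25 + 1/(-1 - 22))**2 = (-25 + 1/(-23))**2 = (-25 - 1/23)**2 = (-576/23)**2 = 331776/529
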